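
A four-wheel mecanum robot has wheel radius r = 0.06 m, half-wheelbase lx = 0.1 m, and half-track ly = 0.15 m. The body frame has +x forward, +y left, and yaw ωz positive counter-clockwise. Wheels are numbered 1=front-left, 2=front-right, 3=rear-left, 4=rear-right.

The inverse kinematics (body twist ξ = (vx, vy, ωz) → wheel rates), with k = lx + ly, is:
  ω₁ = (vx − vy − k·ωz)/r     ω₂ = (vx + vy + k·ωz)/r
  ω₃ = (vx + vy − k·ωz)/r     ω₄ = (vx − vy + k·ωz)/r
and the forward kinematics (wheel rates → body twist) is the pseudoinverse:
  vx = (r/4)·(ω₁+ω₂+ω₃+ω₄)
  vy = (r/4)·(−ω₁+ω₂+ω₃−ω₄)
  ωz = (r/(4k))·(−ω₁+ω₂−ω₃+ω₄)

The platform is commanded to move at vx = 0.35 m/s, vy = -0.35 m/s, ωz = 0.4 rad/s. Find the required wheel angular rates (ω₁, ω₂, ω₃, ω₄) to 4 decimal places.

k = lx + ly = 0.1 + 0.15 = 0.2500;  k·ωz = 0.2500·0.4 = 0.1000
ω₁ (FL) = (vx − vy − k·ωz)/r = 0.6000/0.06 = 10.0000
ω₂ (FR) = (vx + vy + k·ωz)/r = 0.1000/0.06 = 1.6667
ω₃ (RL) = (vx + vy − k·ωz)/r = -0.1000/0.06 = -1.6667
ω₄ (RR) = (vx − vy + k·ωz)/r = 0.8000/0.06 = 13.3333

(10.0000, 1.6667, -1.6667, 13.3333)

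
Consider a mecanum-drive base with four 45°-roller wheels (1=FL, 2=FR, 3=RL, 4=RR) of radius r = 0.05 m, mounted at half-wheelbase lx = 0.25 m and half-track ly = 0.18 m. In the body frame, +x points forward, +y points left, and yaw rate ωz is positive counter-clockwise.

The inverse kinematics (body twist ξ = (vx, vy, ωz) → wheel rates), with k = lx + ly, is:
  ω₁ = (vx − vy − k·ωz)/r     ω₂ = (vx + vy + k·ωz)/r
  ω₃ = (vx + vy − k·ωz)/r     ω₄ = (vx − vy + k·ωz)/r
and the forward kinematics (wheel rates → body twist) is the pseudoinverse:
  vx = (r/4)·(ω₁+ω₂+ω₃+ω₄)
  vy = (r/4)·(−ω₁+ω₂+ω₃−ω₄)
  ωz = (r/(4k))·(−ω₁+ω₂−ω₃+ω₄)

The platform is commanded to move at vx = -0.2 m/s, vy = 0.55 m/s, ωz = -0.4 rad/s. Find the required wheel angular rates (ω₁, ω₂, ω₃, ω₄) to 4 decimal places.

k = lx + ly = 0.25 + 0.18 = 0.4300;  k·ωz = 0.4300·-0.4 = -0.1720
ω₁ (FL) = (vx − vy − k·ωz)/r = -0.5780/0.05 = -11.5600
ω₂ (FR) = (vx + vy + k·ωz)/r = 0.1780/0.05 = 3.5600
ω₃ (RL) = (vx + vy − k·ωz)/r = 0.5220/0.05 = 10.4400
ω₄ (RR) = (vx − vy + k·ωz)/r = -0.9220/0.05 = -18.4400

(-11.5600, 3.5600, 10.4400, -18.4400)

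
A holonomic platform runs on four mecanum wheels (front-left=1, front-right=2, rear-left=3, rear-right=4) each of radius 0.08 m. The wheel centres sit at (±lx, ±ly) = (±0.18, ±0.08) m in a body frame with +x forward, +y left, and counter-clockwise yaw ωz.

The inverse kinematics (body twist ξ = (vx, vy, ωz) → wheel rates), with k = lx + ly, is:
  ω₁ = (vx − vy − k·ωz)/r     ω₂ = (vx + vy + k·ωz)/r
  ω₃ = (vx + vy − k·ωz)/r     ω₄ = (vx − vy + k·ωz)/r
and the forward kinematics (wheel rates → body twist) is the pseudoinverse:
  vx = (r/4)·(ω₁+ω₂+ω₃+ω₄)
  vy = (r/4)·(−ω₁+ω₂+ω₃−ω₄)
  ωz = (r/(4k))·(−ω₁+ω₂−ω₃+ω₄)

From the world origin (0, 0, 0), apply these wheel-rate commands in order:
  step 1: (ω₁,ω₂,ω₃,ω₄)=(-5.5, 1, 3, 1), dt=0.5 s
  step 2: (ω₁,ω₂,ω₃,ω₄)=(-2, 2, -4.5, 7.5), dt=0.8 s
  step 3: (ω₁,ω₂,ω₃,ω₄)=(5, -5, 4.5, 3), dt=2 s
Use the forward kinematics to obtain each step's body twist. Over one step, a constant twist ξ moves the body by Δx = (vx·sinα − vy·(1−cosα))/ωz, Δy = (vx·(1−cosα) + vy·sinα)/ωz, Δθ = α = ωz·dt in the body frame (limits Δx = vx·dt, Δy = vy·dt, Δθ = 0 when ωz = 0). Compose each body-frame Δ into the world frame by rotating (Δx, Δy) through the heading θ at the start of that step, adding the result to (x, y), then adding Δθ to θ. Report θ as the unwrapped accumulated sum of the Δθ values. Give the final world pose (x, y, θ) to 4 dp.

(0.4327, -0.1997, -0.6115)

step 1: ξ=(vx,vy,ωz)=(-0.0100, 0.1700, 0.3462), dt=0.5 → body Δ=(-0.0123, 0.0841, 0.1731) → world pose (-0.0123, 0.0841, 0.1731)
step 2: ξ=(vx,vy,ωz)=(0.0600, -0.1600, 1.2308), dt=0.8 → body Δ=(0.0987, -0.0865, 0.9846) → world pose (0.0998, 0.0159, 1.1577)
step 3: ξ=(vx,vy,ωz)=(0.1500, -0.1700, -0.8846), dt=2.0 → body Δ=(-0.0638, -0.3914, -1.7692) → world pose (0.4327, -0.1997, -0.6115)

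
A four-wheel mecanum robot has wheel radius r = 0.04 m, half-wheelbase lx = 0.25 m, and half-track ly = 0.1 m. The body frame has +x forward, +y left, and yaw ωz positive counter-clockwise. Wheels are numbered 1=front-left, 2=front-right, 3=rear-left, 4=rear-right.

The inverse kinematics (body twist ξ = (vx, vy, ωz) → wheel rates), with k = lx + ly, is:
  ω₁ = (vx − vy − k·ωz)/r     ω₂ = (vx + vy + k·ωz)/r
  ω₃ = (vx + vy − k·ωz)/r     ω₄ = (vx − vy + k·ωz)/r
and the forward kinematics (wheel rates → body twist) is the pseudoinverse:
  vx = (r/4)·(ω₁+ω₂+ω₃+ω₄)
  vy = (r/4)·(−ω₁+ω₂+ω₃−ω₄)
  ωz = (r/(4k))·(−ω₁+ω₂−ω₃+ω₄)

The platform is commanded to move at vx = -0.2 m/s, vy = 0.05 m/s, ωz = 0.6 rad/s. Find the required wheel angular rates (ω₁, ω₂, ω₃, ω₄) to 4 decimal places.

k = lx + ly = 0.25 + 0.1 = 0.3500;  k·ωz = 0.3500·0.6 = 0.2100
ω₁ (FL) = (vx − vy − k·ωz)/r = -0.4600/0.04 = -11.5000
ω₂ (FR) = (vx + vy + k·ωz)/r = 0.0600/0.04 = 1.5000
ω₃ (RL) = (vx + vy − k·ωz)/r = -0.3600/0.04 = -9.0000
ω₄ (RR) = (vx − vy + k·ωz)/r = -0.0400/0.04 = -1.0000

(-11.5000, 1.5000, -9.0000, -1.0000)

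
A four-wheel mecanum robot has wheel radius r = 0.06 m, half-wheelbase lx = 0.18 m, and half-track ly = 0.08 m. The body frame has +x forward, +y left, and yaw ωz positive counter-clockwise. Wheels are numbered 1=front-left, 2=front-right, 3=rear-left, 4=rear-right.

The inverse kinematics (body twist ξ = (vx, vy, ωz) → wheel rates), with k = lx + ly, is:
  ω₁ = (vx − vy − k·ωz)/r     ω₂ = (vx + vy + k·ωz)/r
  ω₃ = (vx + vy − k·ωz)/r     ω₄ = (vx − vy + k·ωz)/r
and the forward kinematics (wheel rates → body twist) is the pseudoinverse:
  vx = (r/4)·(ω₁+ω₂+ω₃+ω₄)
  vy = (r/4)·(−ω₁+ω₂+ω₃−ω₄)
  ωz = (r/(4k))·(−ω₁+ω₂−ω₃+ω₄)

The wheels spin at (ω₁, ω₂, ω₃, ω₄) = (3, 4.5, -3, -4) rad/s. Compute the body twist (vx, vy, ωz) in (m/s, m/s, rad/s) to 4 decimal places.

(0.0075, 0.0375, 0.0288)

k = lx + ly = 0.18 + 0.08 = 0.2600
ω₁+ω₂+ω₃+ω₄ = 0.5000  →  vx = (0.06/4)·0.5000 = 0.0075
−ω₁+ω₂+ω₃−ω₄ = 2.5000  →  vy = (0.06/4)·2.5000 = 0.0375
−ω₁+ω₂−ω₃+ω₄ = 0.5000  →  ωz = (0.06/1.0400)·0.5000 = 0.0288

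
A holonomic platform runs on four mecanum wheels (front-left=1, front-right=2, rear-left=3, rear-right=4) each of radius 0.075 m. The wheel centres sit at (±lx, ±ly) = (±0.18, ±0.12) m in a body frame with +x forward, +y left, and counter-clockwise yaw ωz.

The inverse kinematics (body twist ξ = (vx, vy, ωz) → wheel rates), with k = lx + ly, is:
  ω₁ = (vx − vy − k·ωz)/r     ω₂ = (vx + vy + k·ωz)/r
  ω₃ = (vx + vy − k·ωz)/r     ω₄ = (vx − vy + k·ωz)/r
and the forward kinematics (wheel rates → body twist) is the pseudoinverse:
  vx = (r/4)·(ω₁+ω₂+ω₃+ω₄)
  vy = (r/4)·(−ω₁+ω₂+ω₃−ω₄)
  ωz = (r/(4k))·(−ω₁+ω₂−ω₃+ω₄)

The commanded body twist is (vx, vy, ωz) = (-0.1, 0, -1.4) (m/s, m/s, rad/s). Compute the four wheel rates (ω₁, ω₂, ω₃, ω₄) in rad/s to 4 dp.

k = lx + ly = 0.18 + 0.12 = 0.3000;  k·ωz = 0.3000·-1.4 = -0.4200
ω₁ (FL) = (vx − vy − k·ωz)/r = 0.3200/0.075 = 4.2667
ω₂ (FR) = (vx + vy + k·ωz)/r = -0.5200/0.075 = -6.9333
ω₃ (RL) = (vx + vy − k·ωz)/r = 0.3200/0.075 = 4.2667
ω₄ (RR) = (vx − vy + k·ωz)/r = -0.5200/0.075 = -6.9333

(4.2667, -6.9333, 4.2667, -6.9333)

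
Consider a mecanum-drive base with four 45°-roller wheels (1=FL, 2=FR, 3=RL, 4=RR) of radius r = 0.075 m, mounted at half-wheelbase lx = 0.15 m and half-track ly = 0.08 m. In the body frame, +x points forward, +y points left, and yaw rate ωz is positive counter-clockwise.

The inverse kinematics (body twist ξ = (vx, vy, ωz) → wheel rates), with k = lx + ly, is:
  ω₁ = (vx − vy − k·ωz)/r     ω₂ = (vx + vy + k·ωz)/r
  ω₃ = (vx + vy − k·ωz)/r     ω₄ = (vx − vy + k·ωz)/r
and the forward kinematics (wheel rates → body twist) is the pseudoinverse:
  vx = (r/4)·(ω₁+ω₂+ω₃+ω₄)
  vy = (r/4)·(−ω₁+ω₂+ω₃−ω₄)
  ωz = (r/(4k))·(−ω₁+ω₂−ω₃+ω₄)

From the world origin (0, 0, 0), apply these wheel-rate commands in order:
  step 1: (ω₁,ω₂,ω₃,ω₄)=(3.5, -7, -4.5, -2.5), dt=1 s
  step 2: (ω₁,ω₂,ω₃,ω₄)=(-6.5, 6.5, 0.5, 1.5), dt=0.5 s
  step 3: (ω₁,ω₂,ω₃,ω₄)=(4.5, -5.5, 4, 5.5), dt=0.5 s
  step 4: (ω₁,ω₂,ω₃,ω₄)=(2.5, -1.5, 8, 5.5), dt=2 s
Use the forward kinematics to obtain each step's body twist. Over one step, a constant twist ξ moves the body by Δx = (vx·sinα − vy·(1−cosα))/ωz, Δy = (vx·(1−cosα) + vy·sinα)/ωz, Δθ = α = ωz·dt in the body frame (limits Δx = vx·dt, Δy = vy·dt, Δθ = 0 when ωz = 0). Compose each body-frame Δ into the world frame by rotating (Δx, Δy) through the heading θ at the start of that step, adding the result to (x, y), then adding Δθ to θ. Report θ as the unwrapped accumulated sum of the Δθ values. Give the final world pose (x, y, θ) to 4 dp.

(0.0818, -0.6468, -1.5285)

step 1: ξ=(vx,vy,ωz)=(-0.1969, -0.2344, -0.6929), dt=1.0 → body Δ=(-0.2595, -0.1505, -0.6929) → world pose (-0.2595, -0.1505, -0.6929)
step 2: ξ=(vx,vy,ωz)=(0.0375, 0.2250, 1.1413), dt=0.5 → body Δ=(-0.0135, 0.1117, 0.5707) → world pose (-0.1985, -0.0560, -0.1223)
step 3: ξ=(vx,vy,ωz)=(0.1594, -0.2156, -0.6929), dt=0.5 → body Δ=(0.0596, -0.1193, -0.3465) → world pose (-0.1539, -0.1817, -0.4687)
step 4: ξ=(vx,vy,ωz)=(0.2719, -0.0281, -0.5299), dt=2.0 → body Δ=(0.4204, -0.3084, -1.0598) → world pose (0.0818, -0.6468, -1.5285)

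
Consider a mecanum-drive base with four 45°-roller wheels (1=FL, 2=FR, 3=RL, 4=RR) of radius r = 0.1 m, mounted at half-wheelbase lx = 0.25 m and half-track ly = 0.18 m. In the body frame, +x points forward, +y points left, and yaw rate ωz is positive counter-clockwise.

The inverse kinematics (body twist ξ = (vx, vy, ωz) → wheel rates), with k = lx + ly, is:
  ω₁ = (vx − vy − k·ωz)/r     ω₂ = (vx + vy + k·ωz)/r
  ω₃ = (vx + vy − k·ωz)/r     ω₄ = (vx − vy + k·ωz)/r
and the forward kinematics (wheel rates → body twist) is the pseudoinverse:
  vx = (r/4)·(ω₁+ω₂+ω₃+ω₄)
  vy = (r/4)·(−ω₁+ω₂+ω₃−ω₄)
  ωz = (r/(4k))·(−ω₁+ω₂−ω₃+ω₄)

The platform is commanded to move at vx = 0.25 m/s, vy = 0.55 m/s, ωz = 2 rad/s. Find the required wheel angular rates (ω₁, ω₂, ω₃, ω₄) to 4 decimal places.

(-11.6000, 16.6000, -0.6000, 5.6000)

k = lx + ly = 0.25 + 0.18 = 0.4300;  k·ωz = 0.4300·2 = 0.8600
ω₁ (FL) = (vx − vy − k·ωz)/r = -1.1600/0.1 = -11.6000
ω₂ (FR) = (vx + vy + k·ωz)/r = 1.6600/0.1 = 16.6000
ω₃ (RL) = (vx + vy − k·ωz)/r = -0.0600/0.1 = -0.6000
ω₄ (RR) = (vx − vy + k·ωz)/r = 0.5600/0.1 = 5.6000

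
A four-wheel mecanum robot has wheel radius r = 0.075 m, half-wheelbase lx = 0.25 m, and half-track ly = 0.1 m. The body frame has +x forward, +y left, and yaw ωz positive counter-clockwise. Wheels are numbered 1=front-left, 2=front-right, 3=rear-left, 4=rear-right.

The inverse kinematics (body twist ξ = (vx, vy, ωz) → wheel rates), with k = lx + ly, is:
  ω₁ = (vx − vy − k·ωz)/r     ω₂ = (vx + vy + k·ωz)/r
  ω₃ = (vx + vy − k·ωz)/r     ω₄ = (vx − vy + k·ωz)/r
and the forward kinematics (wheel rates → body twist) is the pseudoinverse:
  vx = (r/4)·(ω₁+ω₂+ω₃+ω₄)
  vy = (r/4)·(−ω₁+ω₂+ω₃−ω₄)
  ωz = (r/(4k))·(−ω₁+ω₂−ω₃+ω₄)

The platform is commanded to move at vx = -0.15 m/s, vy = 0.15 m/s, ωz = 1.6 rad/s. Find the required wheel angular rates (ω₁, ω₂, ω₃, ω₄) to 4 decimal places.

k = lx + ly = 0.25 + 0.1 = 0.3500;  k·ωz = 0.3500·1.6 = 0.5600
ω₁ (FL) = (vx − vy − k·ωz)/r = -0.8600/0.075 = -11.4667
ω₂ (FR) = (vx + vy + k·ωz)/r = 0.5600/0.075 = 7.4667
ω₃ (RL) = (vx + vy − k·ωz)/r = -0.5600/0.075 = -7.4667
ω₄ (RR) = (vx − vy + k·ωz)/r = 0.2600/0.075 = 3.4667

(-11.4667, 7.4667, -7.4667, 3.4667)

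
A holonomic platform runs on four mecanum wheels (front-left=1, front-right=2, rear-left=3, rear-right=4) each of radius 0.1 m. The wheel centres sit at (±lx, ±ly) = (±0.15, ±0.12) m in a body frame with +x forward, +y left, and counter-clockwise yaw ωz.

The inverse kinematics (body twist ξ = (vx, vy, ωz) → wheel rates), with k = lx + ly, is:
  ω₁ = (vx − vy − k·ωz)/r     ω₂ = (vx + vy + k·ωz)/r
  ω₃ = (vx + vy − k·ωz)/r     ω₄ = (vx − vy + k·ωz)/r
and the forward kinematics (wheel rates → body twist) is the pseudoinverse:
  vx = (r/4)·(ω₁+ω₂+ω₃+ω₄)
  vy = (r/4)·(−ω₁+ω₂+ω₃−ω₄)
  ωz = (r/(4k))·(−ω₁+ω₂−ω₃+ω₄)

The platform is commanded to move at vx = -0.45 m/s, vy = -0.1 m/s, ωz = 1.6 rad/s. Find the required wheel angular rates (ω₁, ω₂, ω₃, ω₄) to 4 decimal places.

k = lx + ly = 0.15 + 0.12 = 0.2700;  k·ωz = 0.2700·1.6 = 0.4320
ω₁ (FL) = (vx − vy − k·ωz)/r = -0.7820/0.1 = -7.8200
ω₂ (FR) = (vx + vy + k·ωz)/r = -0.1180/0.1 = -1.1800
ω₃ (RL) = (vx + vy − k·ωz)/r = -0.9820/0.1 = -9.8200
ω₄ (RR) = (vx − vy + k·ωz)/r = 0.0820/0.1 = 0.8200

(-7.8200, -1.1800, -9.8200, 0.8200)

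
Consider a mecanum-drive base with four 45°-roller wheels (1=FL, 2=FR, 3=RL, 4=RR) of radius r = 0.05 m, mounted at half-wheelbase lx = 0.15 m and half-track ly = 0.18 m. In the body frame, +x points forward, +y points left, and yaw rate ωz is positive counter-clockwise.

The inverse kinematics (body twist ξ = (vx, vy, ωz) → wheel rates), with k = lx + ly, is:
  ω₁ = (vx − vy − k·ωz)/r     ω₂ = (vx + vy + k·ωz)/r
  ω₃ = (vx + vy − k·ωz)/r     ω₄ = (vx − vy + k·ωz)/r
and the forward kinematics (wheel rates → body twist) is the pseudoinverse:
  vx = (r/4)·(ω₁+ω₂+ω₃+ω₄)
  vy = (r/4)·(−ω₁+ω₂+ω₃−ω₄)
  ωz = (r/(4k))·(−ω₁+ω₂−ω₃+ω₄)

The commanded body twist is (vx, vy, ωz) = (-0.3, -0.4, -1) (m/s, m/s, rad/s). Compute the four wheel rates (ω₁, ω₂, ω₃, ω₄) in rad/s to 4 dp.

(8.6000, -20.6000, -7.4000, -4.6000)

k = lx + ly = 0.15 + 0.18 = 0.3300;  k·ωz = 0.3300·-1 = -0.3300
ω₁ (FL) = (vx − vy − k·ωz)/r = 0.4300/0.05 = 8.6000
ω₂ (FR) = (vx + vy + k·ωz)/r = -1.0300/0.05 = -20.6000
ω₃ (RL) = (vx + vy − k·ωz)/r = -0.3700/0.05 = -7.4000
ω₄ (RR) = (vx − vy + k·ωz)/r = -0.2300/0.05 = -4.6000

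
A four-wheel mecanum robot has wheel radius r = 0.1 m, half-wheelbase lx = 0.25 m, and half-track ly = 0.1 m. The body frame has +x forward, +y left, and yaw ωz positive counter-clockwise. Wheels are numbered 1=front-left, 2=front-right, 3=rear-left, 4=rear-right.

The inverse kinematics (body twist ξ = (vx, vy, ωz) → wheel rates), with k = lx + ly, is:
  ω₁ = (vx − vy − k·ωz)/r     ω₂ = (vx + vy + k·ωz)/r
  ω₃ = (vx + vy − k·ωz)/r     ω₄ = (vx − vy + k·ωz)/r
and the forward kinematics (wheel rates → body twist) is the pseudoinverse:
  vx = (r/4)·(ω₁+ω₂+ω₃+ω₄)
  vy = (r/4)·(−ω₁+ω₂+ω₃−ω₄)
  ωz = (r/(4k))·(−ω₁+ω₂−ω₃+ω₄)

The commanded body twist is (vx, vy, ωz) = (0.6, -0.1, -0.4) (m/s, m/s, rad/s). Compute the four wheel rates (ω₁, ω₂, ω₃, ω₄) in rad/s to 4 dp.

(8.4000, 3.6000, 6.4000, 5.6000)

k = lx + ly = 0.25 + 0.1 = 0.3500;  k·ωz = 0.3500·-0.4 = -0.1400
ω₁ (FL) = (vx − vy − k·ωz)/r = 0.8400/0.1 = 8.4000
ω₂ (FR) = (vx + vy + k·ωz)/r = 0.3600/0.1 = 3.6000
ω₃ (RL) = (vx + vy − k·ωz)/r = 0.6400/0.1 = 6.4000
ω₄ (RR) = (vx − vy + k·ωz)/r = 0.5600/0.1 = 5.6000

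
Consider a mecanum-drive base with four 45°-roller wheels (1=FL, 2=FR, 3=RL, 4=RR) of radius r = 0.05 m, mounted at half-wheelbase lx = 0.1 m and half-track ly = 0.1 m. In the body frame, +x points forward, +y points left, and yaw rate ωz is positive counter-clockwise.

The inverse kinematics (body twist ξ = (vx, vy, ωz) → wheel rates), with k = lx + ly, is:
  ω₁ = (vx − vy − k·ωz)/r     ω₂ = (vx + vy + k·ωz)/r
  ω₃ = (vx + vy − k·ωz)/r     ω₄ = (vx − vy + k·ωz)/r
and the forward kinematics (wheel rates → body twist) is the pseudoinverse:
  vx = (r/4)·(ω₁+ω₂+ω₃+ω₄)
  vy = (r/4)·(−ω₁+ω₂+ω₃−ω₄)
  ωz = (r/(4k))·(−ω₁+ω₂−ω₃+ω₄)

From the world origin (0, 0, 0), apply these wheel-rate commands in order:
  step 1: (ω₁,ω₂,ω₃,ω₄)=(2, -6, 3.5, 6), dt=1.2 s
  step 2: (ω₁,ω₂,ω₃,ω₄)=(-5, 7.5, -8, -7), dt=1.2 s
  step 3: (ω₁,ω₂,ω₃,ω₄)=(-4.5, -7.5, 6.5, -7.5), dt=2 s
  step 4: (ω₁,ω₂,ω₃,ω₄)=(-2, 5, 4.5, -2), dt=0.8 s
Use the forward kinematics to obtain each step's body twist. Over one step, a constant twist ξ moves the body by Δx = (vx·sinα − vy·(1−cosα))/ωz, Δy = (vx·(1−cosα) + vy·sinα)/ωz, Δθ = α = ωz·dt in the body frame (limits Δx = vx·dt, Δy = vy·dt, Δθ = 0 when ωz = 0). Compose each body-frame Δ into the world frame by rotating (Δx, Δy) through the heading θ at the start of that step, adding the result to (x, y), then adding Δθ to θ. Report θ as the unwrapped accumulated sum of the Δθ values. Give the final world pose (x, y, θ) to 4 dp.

step 1: ξ=(vx,vy,ωz)=(0.0688, -0.1313, -0.3438), dt=1.2 → body Δ=(0.0482, -0.1698, -0.4125) → world pose (0.0482, -0.1698, -0.4125)
step 2: ξ=(vx,vy,ωz)=(-0.1562, 0.1437, 0.8438), dt=1.2 → body Δ=(-0.2372, 0.0574, 1.0125) → world pose (-0.1461, -0.0222, 0.6000)
step 3: ξ=(vx,vy,ωz)=(-0.1625, 0.1375, -1.0625), dt=2.0 → body Δ=(0.0675, 0.3435, -2.1250) → world pose (-0.2844, 0.2994, -1.5250)
step 4: ξ=(vx,vy,ωz)=(0.0688, 0.1688, 0.0312), dt=0.8 → body Δ=(0.0533, 0.1357, 0.0250) → world pose (-0.1464, 0.2524, -1.5000)

(-0.1464, 0.2524, -1.5000)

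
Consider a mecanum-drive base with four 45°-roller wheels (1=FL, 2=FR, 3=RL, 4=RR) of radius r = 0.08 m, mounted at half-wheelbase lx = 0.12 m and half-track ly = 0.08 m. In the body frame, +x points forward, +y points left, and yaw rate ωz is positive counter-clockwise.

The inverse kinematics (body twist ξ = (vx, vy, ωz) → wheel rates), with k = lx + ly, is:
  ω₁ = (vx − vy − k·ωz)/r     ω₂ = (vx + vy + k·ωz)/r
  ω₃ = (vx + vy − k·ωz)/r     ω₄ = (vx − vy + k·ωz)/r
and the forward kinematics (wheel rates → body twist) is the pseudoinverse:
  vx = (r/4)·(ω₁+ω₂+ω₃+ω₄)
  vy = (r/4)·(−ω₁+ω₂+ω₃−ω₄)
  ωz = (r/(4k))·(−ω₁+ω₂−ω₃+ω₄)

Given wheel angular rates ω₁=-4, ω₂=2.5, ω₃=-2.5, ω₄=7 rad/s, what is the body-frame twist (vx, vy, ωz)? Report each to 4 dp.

k = lx + ly = 0.12 + 0.08 = 0.2000
ω₁+ω₂+ω₃+ω₄ = 3.0000  →  vx = (0.08/4)·3.0000 = 0.0600
−ω₁+ω₂+ω₃−ω₄ = -3.0000  →  vy = (0.08/4)·-3.0000 = -0.0600
−ω₁+ω₂−ω₃+ω₄ = 16.0000  →  ωz = (0.08/0.8000)·16.0000 = 1.6000

(0.0600, -0.0600, 1.6000)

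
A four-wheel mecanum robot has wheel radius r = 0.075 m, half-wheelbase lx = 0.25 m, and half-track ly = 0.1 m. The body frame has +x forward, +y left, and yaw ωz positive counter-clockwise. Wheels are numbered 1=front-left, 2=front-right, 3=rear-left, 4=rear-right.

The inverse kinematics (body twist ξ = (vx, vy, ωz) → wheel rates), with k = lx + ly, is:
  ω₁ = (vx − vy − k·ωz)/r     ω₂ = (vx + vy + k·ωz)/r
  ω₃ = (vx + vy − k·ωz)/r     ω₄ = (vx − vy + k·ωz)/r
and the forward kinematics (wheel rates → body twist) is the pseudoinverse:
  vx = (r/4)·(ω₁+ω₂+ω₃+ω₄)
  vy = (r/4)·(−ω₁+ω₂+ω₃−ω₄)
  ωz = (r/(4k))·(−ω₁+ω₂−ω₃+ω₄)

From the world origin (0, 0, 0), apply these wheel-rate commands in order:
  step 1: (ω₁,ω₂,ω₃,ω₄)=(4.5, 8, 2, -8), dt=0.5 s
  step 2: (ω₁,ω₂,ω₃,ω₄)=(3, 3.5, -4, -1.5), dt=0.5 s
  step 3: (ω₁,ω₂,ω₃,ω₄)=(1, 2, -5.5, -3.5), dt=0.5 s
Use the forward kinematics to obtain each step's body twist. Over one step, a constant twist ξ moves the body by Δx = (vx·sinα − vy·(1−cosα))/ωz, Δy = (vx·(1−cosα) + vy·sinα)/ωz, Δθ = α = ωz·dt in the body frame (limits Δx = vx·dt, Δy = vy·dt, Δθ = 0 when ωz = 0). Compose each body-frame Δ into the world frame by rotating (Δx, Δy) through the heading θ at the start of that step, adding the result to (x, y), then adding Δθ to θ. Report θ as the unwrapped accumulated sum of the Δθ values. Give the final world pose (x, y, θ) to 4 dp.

step 1: ξ=(vx,vy,ωz)=(0.1219, 0.2531, -0.3482), dt=0.5 → body Δ=(0.0716, 0.1206, -0.1741) → world pose (0.0716, 0.1206, -0.1741)
step 2: ξ=(vx,vy,ωz)=(0.0188, -0.0375, 0.1607), dt=0.5 → body Δ=(0.0101, -0.0184, 0.0804) → world pose (0.0784, 0.1008, -0.0938)
step 3: ξ=(vx,vy,ωz)=(-0.1125, -0.0187, 0.1607), dt=0.5 → body Δ=(-0.0558, -0.0116, 0.0804) → world pose (0.0217, 0.0945, -0.0134)

(0.0217, 0.0945, -0.0134)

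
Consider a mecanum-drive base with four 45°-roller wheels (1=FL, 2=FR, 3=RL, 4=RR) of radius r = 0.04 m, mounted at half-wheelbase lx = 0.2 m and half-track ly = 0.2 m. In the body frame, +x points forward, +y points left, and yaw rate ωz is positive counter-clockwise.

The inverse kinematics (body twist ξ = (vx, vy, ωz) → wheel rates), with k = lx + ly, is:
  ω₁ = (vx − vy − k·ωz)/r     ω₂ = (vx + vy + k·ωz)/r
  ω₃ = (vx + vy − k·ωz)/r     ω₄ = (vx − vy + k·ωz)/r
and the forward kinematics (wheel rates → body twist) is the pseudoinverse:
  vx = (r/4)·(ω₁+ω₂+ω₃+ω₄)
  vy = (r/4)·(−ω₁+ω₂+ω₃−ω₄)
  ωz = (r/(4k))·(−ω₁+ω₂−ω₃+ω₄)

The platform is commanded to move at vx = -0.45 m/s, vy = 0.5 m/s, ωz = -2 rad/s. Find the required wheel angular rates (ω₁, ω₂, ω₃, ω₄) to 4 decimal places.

(-3.7500, -18.7500, 21.2500, -43.7500)

k = lx + ly = 0.2 + 0.2 = 0.4000;  k·ωz = 0.4000·-2 = -0.8000
ω₁ (FL) = (vx − vy − k·ωz)/r = -0.1500/0.04 = -3.7500
ω₂ (FR) = (vx + vy + k·ωz)/r = -0.7500/0.04 = -18.7500
ω₃ (RL) = (vx + vy − k·ωz)/r = 0.8500/0.04 = 21.2500
ω₄ (RR) = (vx − vy + k·ωz)/r = -1.7500/0.04 = -43.7500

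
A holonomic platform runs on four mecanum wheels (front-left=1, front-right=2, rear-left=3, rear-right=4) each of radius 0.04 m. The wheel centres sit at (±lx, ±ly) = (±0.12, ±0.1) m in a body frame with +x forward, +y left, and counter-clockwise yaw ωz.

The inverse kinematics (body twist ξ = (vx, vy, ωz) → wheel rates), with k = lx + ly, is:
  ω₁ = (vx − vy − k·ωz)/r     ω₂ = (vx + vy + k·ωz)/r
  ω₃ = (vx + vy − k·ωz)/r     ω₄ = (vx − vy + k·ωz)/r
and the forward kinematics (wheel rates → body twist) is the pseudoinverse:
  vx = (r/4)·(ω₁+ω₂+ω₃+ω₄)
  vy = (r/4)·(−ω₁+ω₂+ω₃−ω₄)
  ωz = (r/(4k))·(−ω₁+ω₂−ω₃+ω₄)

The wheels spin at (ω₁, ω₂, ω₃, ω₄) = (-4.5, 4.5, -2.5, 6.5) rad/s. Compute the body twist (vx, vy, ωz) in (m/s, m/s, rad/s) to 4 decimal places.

k = lx + ly = 0.12 + 0.1 = 0.2200
ω₁+ω₂+ω₃+ω₄ = 4.0000  →  vx = (0.04/4)·4.0000 = 0.0400
−ω₁+ω₂+ω₃−ω₄ = 0.0000  →  vy = (0.04/4)·0.0000 = 0.0000
−ω₁+ω₂−ω₃+ω₄ = 18.0000  →  ωz = (0.04/0.8800)·18.0000 = 0.8182

(0.0400, 0.0000, 0.8182)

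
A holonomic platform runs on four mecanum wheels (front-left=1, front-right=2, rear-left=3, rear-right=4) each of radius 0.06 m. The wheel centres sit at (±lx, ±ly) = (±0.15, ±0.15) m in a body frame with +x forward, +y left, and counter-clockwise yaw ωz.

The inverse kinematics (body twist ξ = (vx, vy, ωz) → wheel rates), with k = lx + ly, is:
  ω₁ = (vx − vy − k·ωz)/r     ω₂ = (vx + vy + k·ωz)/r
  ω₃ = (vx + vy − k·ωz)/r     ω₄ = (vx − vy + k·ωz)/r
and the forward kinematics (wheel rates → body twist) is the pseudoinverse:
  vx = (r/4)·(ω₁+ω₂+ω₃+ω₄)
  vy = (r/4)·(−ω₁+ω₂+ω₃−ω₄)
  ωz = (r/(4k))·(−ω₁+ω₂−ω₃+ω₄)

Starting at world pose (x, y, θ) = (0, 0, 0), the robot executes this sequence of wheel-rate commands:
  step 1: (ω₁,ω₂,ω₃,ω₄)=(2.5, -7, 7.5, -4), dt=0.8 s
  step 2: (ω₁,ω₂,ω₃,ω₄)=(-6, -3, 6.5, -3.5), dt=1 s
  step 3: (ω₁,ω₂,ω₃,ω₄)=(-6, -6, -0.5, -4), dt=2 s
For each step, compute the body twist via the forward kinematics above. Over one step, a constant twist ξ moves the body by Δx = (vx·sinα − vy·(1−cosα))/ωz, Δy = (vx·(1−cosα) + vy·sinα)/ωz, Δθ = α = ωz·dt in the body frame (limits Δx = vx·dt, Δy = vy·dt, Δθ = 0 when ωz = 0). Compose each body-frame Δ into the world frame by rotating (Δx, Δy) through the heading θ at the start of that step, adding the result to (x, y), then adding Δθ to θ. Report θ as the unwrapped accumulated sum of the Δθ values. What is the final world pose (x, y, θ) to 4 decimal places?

(0.1180, 0.7079, -1.5400)

step 1: ξ=(vx,vy,ωz)=(-0.0150, 0.0300, -1.0500), dt=0.8 → body Δ=(-0.0011, 0.0260, -0.8400) → world pose (-0.0011, 0.0260, -0.8400)
step 2: ξ=(vx,vy,ωz)=(-0.0900, 0.1950, -0.3500), dt=1.0 → body Δ=(-0.0544, 0.2066, -0.3500) → world pose (0.1164, 0.2045, -1.1900)
step 3: ξ=(vx,vy,ωz)=(-0.2475, 0.0525, -0.1750), dt=2.0 → body Δ=(-0.4668, 0.1886, -0.3500) → world pose (0.1180, 0.7079, -1.5400)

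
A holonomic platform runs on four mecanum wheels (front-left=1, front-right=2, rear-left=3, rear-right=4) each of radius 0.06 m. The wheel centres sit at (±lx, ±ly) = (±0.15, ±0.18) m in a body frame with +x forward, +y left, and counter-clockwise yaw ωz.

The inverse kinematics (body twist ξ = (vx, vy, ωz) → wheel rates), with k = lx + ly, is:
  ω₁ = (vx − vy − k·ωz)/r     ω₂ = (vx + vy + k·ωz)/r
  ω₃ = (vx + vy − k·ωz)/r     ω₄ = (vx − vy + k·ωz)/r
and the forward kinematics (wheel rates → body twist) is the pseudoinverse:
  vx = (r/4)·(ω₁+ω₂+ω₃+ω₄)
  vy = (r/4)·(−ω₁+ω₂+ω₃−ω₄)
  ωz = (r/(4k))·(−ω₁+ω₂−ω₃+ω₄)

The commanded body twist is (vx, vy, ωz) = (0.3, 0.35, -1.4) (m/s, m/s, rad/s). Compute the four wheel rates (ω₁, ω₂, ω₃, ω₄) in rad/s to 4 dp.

(6.8667, 3.1333, 18.5333, -8.5333)

k = lx + ly = 0.15 + 0.18 = 0.3300;  k·ωz = 0.3300·-1.4 = -0.4620
ω₁ (FL) = (vx − vy − k·ωz)/r = 0.4120/0.06 = 6.8667
ω₂ (FR) = (vx + vy + k·ωz)/r = 0.1880/0.06 = 3.1333
ω₃ (RL) = (vx + vy − k·ωz)/r = 1.1120/0.06 = 18.5333
ω₄ (RR) = (vx − vy + k·ωz)/r = -0.5120/0.06 = -8.5333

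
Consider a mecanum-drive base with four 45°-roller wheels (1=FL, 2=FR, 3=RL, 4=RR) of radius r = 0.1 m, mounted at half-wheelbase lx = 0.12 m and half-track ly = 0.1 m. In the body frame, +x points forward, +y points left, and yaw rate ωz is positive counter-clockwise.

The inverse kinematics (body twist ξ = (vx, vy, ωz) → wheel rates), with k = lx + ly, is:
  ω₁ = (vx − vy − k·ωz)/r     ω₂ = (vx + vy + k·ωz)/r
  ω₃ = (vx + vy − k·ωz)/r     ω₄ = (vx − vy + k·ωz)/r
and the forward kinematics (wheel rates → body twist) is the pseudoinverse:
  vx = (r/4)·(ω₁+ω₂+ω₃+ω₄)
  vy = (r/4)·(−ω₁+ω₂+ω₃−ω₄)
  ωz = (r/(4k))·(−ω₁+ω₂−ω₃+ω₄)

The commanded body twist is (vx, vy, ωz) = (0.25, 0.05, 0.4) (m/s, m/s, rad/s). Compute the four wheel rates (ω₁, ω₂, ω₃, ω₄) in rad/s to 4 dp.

k = lx + ly = 0.12 + 0.1 = 0.2200;  k·ωz = 0.2200·0.4 = 0.0880
ω₁ (FL) = (vx − vy − k·ωz)/r = 0.1120/0.1 = 1.1200
ω₂ (FR) = (vx + vy + k·ωz)/r = 0.3880/0.1 = 3.8800
ω₃ (RL) = (vx + vy − k·ωz)/r = 0.2120/0.1 = 2.1200
ω₄ (RR) = (vx − vy + k·ωz)/r = 0.2880/0.1 = 2.8800

(1.1200, 3.8800, 2.1200, 2.8800)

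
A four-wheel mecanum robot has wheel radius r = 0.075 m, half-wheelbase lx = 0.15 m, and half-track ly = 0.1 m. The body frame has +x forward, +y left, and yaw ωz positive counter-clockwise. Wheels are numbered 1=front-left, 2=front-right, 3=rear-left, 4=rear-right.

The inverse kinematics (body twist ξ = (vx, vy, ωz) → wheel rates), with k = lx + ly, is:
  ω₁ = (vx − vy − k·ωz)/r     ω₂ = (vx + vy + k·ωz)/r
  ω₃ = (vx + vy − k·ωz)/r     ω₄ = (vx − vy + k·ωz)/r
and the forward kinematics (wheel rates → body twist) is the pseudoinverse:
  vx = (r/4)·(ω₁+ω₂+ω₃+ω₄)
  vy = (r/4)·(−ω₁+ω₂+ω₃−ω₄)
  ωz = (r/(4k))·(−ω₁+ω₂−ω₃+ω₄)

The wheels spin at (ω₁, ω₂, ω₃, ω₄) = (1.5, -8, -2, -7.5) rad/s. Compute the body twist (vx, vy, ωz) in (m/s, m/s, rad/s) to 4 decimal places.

(-0.3000, -0.0750, -1.1250)

k = lx + ly = 0.15 + 0.1 = 0.2500
ω₁+ω₂+ω₃+ω₄ = -16.0000  →  vx = (0.075/4)·-16.0000 = -0.3000
−ω₁+ω₂+ω₃−ω₄ = -4.0000  →  vy = (0.075/4)·-4.0000 = -0.0750
−ω₁+ω₂−ω₃+ω₄ = -15.0000  →  ωz = (0.075/1.0000)·-15.0000 = -1.1250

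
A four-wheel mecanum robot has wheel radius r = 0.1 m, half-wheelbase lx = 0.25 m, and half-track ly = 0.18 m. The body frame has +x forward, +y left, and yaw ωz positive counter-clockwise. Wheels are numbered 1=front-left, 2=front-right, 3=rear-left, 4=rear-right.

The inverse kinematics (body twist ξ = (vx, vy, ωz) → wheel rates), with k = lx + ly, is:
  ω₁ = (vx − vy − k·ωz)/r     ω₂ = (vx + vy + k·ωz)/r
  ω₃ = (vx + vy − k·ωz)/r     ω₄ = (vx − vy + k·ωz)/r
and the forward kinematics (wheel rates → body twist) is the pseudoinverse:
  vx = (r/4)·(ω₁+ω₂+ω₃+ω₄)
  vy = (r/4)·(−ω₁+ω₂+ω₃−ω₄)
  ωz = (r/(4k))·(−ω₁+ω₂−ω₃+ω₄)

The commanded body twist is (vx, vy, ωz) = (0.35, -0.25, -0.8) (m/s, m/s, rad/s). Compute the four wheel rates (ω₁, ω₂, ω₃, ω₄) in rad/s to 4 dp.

(9.4400, -2.4400, 4.4400, 2.5600)

k = lx + ly = 0.25 + 0.18 = 0.4300;  k·ωz = 0.4300·-0.8 = -0.3440
ω₁ (FL) = (vx − vy − k·ωz)/r = 0.9440/0.1 = 9.4400
ω₂ (FR) = (vx + vy + k·ωz)/r = -0.2440/0.1 = -2.4400
ω₃ (RL) = (vx + vy − k·ωz)/r = 0.4440/0.1 = 4.4400
ω₄ (RR) = (vx − vy + k·ωz)/r = 0.2560/0.1 = 2.5600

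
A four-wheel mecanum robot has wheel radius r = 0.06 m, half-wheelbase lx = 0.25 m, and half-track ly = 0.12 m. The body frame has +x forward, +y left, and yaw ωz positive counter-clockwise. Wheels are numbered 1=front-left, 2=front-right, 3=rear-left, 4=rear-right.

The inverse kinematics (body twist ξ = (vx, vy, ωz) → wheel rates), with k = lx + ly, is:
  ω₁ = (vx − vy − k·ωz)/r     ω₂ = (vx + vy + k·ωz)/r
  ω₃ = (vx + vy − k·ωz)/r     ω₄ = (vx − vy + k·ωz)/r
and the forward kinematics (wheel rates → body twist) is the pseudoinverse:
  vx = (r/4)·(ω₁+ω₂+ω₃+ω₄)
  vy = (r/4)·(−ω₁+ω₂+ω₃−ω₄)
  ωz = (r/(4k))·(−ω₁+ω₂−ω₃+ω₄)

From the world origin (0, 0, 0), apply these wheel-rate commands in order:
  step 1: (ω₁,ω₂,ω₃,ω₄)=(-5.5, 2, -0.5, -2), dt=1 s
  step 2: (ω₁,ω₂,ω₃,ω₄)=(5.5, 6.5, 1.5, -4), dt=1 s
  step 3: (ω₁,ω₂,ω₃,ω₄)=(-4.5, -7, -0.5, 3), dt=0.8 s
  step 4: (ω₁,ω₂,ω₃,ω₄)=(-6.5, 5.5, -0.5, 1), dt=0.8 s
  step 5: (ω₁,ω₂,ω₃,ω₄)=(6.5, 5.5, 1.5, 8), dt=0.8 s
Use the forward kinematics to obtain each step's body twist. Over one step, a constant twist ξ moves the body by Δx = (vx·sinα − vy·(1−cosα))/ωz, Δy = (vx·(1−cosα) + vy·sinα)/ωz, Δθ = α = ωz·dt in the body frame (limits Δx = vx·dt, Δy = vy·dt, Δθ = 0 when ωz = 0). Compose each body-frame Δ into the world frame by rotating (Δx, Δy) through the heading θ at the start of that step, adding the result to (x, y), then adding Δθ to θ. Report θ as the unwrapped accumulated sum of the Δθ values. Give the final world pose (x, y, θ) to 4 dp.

step 1: ξ=(vx,vy,ωz)=(-0.0900, 0.1350, 0.2432), dt=1.0 → body Δ=(-0.1055, 0.1228, 0.2432) → world pose (-0.1055, 0.1228, 0.2432)
step 2: ξ=(vx,vy,ωz)=(0.1425, 0.0975, -0.1824), dt=1.0 → body Δ=(0.1506, 0.0840, -0.1824) → world pose (0.0205, 0.2406, 0.0608)
step 3: ξ=(vx,vy,ωz)=(-0.1350, -0.0900, 0.0405), dt=0.8 → body Δ=(-0.1068, -0.0737, 0.0324) → world pose (-0.0817, 0.1605, 0.0932)
step 4: ξ=(vx,vy,ωz)=(-0.0075, 0.1575, 0.5473), dt=0.8 → body Δ=(-0.0330, 0.1207, 0.4378) → world pose (-0.1257, 0.2776, 0.5311)
step 5: ξ=(vx,vy,ωz)=(0.3225, -0.1125, 0.2230), dt=0.8 → body Δ=(0.2646, -0.0666, 0.1784) → world pose (0.1362, 0.3542, 0.7095)

(0.1362, 0.3542, 0.7095)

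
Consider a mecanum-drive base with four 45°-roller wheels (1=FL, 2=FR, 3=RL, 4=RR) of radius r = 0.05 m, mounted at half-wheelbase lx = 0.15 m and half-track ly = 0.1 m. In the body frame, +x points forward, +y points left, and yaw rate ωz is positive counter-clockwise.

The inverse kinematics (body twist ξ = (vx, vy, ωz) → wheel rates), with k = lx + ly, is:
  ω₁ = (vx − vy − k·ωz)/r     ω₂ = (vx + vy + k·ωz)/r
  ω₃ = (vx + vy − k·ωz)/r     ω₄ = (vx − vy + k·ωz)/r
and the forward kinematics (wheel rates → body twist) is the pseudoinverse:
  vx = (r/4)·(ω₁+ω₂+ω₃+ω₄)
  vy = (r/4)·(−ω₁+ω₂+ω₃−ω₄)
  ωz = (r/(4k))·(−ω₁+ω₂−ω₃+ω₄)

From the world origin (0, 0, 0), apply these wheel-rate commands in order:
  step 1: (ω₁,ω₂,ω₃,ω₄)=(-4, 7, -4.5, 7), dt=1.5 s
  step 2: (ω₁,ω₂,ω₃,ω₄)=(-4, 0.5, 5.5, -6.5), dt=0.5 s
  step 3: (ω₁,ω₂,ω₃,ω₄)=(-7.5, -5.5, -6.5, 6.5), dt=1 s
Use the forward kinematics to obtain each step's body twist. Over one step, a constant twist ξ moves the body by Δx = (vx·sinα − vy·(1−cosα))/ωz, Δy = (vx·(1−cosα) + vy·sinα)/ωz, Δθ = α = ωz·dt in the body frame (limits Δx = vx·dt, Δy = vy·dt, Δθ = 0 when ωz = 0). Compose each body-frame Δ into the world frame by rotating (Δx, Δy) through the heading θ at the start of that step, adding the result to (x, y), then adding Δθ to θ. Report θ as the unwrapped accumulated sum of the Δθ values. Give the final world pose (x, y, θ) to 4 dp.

(0.1403, -0.0789, 2.2500)

step 1: ξ=(vx,vy,ωz)=(0.0688, -0.0062, 1.1250), dt=1.5 → body Δ=(0.0669, 0.0627, 1.6875) → world pose (0.0669, 0.0627, 1.6875)
step 2: ξ=(vx,vy,ωz)=(-0.0563, 0.2063, -0.3750), dt=0.5 → body Δ=(-0.0183, 0.1052, -0.1875) → world pose (-0.0354, 0.0323, 1.5000)
step 3: ξ=(vx,vy,ωz)=(-0.1625, -0.1375, 0.7500), dt=1.0 → body Δ=(-0.0985, -0.1831, 0.7500) → world pose (0.1403, -0.0789, 2.2500)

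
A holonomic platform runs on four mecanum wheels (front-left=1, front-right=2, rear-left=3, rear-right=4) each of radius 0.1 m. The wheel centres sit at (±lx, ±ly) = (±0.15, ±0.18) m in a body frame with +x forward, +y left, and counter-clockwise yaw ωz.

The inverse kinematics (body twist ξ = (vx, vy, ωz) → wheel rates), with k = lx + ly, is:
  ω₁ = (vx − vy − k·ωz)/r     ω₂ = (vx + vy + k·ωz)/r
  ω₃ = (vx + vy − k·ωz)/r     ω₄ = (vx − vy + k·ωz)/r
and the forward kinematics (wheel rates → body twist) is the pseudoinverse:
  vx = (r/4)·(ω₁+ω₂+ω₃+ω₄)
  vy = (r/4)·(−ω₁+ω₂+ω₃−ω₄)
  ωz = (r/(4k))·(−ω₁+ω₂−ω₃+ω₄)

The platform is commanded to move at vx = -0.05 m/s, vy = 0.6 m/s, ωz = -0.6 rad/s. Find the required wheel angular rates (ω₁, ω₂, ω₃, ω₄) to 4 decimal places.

k = lx + ly = 0.15 + 0.18 = 0.3300;  k·ωz = 0.3300·-0.6 = -0.1980
ω₁ (FL) = (vx − vy − k·ωz)/r = -0.4520/0.1 = -4.5200
ω₂ (FR) = (vx + vy + k·ωz)/r = 0.3520/0.1 = 3.5200
ω₃ (RL) = (vx + vy − k·ωz)/r = 0.7480/0.1 = 7.4800
ω₄ (RR) = (vx − vy + k·ωz)/r = -0.8480/0.1 = -8.4800

(-4.5200, 3.5200, 7.4800, -8.4800)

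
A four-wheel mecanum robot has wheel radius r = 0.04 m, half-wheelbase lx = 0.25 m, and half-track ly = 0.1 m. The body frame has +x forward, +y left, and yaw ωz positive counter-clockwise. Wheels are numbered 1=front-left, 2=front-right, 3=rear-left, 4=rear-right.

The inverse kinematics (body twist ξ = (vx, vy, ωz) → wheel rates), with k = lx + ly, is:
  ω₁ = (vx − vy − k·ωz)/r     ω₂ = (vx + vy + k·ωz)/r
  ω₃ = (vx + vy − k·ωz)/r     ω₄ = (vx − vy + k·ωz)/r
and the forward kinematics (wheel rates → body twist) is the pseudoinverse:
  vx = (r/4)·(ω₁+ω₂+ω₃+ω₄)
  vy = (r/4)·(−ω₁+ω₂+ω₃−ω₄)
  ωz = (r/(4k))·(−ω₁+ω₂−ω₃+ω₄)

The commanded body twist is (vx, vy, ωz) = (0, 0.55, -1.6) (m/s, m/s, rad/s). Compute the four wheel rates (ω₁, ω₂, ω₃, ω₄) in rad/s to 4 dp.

k = lx + ly = 0.25 + 0.1 = 0.3500;  k·ωz = 0.3500·-1.6 = -0.5600
ω₁ (FL) = (vx − vy − k·ωz)/r = 0.0100/0.04 = 0.2500
ω₂ (FR) = (vx + vy + k·ωz)/r = -0.0100/0.04 = -0.2500
ω₃ (RL) = (vx + vy − k·ωz)/r = 1.1100/0.04 = 27.7500
ω₄ (RR) = (vx − vy + k·ωz)/r = -1.1100/0.04 = -27.7500

(0.2500, -0.2500, 27.7500, -27.7500)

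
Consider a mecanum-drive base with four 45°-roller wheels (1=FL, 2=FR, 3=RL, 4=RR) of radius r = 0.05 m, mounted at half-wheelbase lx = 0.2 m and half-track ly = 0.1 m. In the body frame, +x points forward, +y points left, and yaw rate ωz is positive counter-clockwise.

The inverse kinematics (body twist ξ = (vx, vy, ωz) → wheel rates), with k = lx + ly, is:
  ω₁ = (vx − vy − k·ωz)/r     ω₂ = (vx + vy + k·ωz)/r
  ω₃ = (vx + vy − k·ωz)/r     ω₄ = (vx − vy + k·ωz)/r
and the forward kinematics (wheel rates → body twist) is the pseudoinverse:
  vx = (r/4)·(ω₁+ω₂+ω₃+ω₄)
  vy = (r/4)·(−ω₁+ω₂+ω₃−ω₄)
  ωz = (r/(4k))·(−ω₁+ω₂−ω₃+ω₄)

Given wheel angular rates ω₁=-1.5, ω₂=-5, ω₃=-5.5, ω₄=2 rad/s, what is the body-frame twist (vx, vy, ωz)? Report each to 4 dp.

k = lx + ly = 0.2 + 0.1 = 0.3000
ω₁+ω₂+ω₃+ω₄ = -10.0000  →  vx = (0.05/4)·-10.0000 = -0.1250
−ω₁+ω₂+ω₃−ω₄ = -11.0000  →  vy = (0.05/4)·-11.0000 = -0.1375
−ω₁+ω₂−ω₃+ω₄ = 4.0000  →  ωz = (0.05/1.2000)·4.0000 = 0.1667

(-0.1250, -0.1375, 0.1667)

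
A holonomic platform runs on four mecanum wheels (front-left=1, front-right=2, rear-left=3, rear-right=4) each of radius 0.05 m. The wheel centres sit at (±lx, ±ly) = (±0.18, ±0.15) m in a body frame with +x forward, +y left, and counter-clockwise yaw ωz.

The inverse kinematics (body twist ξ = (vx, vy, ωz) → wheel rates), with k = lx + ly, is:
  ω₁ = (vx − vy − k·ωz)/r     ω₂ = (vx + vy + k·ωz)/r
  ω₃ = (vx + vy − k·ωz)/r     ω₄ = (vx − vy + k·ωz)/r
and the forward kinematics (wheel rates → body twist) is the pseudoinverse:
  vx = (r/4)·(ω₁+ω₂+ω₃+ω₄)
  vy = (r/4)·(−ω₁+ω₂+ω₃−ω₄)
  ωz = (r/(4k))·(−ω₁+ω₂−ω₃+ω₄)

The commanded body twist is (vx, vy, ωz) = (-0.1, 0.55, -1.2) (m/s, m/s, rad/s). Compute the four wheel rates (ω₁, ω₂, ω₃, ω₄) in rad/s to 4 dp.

(-5.0800, 1.0800, 16.9200, -20.9200)

k = lx + ly = 0.18 + 0.15 = 0.3300;  k·ωz = 0.3300·-1.2 = -0.3960
ω₁ (FL) = (vx − vy − k·ωz)/r = -0.2540/0.05 = -5.0800
ω₂ (FR) = (vx + vy + k·ωz)/r = 0.0540/0.05 = 1.0800
ω₃ (RL) = (vx + vy − k·ωz)/r = 0.8460/0.05 = 16.9200
ω₄ (RR) = (vx − vy + k·ωz)/r = -1.0460/0.05 = -20.9200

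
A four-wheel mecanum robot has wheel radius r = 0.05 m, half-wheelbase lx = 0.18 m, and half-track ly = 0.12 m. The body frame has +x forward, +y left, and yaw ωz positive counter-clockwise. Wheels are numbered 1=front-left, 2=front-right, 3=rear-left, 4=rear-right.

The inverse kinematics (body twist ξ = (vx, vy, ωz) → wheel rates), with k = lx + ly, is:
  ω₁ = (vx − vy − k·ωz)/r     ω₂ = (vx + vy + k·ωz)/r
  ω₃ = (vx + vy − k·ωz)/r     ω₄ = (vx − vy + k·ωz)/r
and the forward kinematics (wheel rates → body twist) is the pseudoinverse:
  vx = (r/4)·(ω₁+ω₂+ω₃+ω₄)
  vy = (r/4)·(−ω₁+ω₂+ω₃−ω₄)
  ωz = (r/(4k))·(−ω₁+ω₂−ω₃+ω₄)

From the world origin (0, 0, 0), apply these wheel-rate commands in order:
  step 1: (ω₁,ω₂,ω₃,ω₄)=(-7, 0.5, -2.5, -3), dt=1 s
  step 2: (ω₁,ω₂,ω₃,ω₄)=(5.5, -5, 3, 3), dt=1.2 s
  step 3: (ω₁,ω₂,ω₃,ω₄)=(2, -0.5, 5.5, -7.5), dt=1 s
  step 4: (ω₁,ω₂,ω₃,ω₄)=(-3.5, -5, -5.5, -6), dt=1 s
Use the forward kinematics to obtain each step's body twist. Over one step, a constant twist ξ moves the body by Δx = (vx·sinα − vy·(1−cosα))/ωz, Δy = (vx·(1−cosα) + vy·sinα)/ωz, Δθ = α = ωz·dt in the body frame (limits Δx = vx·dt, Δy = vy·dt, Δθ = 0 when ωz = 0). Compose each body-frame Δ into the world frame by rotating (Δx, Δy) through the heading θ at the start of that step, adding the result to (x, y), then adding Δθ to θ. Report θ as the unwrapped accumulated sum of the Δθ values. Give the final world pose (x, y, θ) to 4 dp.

step 1: ξ=(vx,vy,ωz)=(-0.1500, 0.1000, 0.2917), dt=1.0 → body Δ=(-0.1624, 0.0769, 0.2917) → world pose (-0.1624, 0.0769, 0.2917)
step 2: ξ=(vx,vy,ωz)=(0.0813, -0.1313, -0.4375), dt=1.2 → body Δ=(0.0527, -0.1754, -0.5250) → world pose (-0.0615, -0.0760, -0.2333)
step 3: ξ=(vx,vy,ωz)=(-0.0062, 0.1313, -0.6458), dt=1.0 → body Δ=(0.0351, 0.1243, -0.6458) → world pose (0.0014, 0.0368, -0.8792)
step 4: ξ=(vx,vy,ωz)=(-0.2500, -0.0125, -0.0833), dt=1.0 → body Δ=(-0.2502, -0.0021, -0.0833) → world pose (-0.1598, 0.2282, -0.9625)

(-0.1598, 0.2282, -0.9625)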